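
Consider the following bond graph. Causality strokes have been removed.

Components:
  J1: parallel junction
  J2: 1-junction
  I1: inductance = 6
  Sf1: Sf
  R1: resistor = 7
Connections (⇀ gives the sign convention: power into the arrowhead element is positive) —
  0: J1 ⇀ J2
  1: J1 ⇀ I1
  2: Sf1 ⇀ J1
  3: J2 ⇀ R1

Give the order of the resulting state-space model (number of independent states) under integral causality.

1  (I1 all integral)

b2 stroke→Sf1  (Sf1: flow source, stroke at near end)
b1 stroke→I1  (I1: I, integral causality)
b0 stroke→J1  (closing 0-jn rule on J1)
b3 stroke→J2  (common-f at J2 fixed by 0)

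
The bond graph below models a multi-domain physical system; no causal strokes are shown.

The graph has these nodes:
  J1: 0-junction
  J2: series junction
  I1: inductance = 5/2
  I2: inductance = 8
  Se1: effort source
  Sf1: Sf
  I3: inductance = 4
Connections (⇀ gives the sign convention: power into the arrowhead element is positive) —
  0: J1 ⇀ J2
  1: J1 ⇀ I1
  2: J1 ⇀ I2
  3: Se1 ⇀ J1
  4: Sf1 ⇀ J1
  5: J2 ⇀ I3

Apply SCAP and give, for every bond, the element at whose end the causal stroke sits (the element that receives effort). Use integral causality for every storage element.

β3 →J1  (Se1 fixes effort; stroke away)
β4 →Sf1  (Sf1: flow source, stroke at near end)
β0 →J2  (J1 effort already set via bond 3)
β1 →I1  (0-jn J1 has e-setter on 3)
β2 →I2  (J1 effort already set via bond 3)
β5 →I3  (closing 1-jn rule on J2)

bond 0 →J2
bond 1 →I1
bond 2 →I2
bond 3 →J1
bond 4 →Sf1
bond 5 →I3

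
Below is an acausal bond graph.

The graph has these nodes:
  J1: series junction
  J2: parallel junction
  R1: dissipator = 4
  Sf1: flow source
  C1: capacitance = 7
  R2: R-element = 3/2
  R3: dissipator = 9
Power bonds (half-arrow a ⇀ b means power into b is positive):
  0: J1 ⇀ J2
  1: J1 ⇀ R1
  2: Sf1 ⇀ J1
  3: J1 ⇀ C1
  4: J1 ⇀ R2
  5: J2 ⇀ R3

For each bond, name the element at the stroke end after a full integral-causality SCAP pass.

b0 |J1
b1 |J1
b2 |Sf1
b3 |J1
b4 |J1
b5 |J2

#2 |Sf1  (source Sf1 imposes f)
#0 |J1  (J1 flow already set via bond 2)
#1 |J1  (common-f at J1 fixed by 2)
#3 |J1  (J1 flow already set via bond 2)
#4 |J1  (J1: bond 2 brought flow, rest push out)
#5 |J2  (J2 needs exactly one e-in)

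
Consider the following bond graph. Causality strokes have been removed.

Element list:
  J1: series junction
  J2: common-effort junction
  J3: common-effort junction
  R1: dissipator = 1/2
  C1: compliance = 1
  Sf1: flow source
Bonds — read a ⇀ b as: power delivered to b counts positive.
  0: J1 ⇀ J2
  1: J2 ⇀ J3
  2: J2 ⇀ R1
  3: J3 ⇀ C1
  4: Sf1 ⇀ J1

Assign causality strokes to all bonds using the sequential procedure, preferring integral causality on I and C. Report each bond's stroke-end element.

bond 0 |J1
bond 1 |J2
bond 2 |R1
bond 3 |J3
bond 4 |Sf1

b4 →Sf1  (Sf1 (Sf) sets flow on bond)
b0 →J1  (J1 flow already set via bond 4)
b3 →J3  (C1: C, integral causality)
b1 →J2  (J3 effort already set via bond 3)
b2 →R1  (J2 effort already set via bond 1)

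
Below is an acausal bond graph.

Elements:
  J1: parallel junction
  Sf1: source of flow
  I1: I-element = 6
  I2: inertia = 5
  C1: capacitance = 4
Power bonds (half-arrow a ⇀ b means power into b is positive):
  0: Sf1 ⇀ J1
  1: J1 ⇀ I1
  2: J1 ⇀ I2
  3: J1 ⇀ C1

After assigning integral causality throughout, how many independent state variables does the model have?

b0 →Sf1  (source Sf1 imposes f)
b1 →I1  (prefer integral on I1)
b2 →I2  (prefer integral on I2)
b3 →J1  (J1: last free bond brings effort in)

3  (C1, I1, I2 all integral)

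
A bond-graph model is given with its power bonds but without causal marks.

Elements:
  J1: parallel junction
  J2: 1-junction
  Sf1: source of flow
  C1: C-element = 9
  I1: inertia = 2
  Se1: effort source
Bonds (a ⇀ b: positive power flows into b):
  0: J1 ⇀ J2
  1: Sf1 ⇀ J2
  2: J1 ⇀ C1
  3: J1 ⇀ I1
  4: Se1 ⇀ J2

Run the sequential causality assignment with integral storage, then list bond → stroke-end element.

bond 1 |Sf1  (Sf1 (Sf) sets flow on bond)
bond 4 |J2  (source Se1 imposes e)
bond 0 |J2  (J2: bond 1 brought flow, rest push out)
bond 2 |J1  (C1 outputs effort q/C1)
bond 3 |I1  (0-jn J1 has e-setter on 2)

β0 stroke at J2
β1 stroke at Sf1
β2 stroke at J1
β3 stroke at I1
β4 stroke at J2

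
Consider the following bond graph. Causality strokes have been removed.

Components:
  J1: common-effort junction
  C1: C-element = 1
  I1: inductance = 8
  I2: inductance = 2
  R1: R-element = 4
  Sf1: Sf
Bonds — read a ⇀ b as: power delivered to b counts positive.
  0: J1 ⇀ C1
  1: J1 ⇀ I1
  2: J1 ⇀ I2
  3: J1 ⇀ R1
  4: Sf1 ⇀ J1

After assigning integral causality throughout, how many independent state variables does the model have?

bond 4 |Sf1  (source Sf1 imposes f)
bond 0 |J1  (prefer integral on C1)
bond 1 |I1  (J1: bond 0 brought effort, rest push out)
bond 2 |I2  (J1: bond 0 brought effort, rest push out)
bond 3 |R1  (J1 effort already set via bond 0)

3  (C1, I1, I2 all integral)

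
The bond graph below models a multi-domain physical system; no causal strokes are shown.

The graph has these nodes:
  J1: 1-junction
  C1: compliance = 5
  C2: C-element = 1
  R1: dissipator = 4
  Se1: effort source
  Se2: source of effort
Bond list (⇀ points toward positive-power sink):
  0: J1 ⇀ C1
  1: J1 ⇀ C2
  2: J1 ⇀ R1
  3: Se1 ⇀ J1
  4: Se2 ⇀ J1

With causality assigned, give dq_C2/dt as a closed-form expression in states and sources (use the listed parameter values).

bond 3 →J1  (Se1 (Se) sets effort on bond)
bond 4 →J1  (source Se2 imposes e)
bond 0 →J1  (prefer integral on C1)
bond 1 →J1  (prefer integral on C2)
bond 2 →R1  (only one flow-in slot at J1)

dq_C2/dt = E_Se1/4 + E_Se2/4 - q_C1/20 - q_C2/4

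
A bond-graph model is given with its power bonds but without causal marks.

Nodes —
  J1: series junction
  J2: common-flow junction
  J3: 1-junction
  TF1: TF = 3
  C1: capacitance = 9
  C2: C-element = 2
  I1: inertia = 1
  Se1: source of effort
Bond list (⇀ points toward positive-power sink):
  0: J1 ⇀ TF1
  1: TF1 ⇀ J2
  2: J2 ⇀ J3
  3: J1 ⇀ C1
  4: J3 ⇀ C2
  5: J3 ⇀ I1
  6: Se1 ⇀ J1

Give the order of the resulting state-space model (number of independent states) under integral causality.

β6 stroke at J1  (source Se1 imposes e)
β3 stroke at J1  (prefer integral on C1)
β0 stroke at TF1  (closing 1-jn rule on J1)
β1 stroke at J2  (TF1: transformer flips bond 0)
β2 stroke at J3  (closing 1-jn rule on J2)
β4 stroke at J3  (prefer integral on C2)
β5 stroke at I1  (J3: last free bond brings flow in)

3  (C1, C2, I1 all integral)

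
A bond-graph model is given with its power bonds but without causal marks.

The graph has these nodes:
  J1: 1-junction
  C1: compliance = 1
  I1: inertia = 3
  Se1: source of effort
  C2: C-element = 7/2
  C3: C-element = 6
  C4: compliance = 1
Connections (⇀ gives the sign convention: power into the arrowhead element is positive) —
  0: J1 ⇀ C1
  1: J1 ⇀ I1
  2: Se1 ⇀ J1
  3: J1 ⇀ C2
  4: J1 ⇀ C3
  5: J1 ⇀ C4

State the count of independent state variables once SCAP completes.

5  (C1, C2, C3, C4, I1 all integral)

b2 |J1  (source Se1 imposes e)
b0 |J1  (C1: C, integral causality)
b1 |I1  (I1: I, integral causality)
b3 |J1  (J1 flow already set via bond 1)
b4 |J1  (J1 flow already set via bond 1)
b5 |J1  (common-f at J1 fixed by 1)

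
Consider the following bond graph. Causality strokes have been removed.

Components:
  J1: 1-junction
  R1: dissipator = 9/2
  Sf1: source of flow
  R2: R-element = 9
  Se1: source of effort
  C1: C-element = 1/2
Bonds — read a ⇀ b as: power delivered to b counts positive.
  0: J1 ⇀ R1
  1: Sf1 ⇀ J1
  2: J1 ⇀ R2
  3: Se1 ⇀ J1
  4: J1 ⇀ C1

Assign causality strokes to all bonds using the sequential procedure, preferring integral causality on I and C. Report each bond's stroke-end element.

bond 1 stroke at Sf1  (source Sf1 imposes f)
bond 3 stroke at J1  (Se1 (Se) sets effort on bond)
bond 0 stroke at J1  (1-jn J1 has f-setter on 1)
bond 2 stroke at J1  (J1: bond 1 brought flow, rest push out)
bond 4 stroke at J1  (1-jn J1 has f-setter on 1)

#0 stroke at J1
#1 stroke at Sf1
#2 stroke at J1
#3 stroke at J1
#4 stroke at J1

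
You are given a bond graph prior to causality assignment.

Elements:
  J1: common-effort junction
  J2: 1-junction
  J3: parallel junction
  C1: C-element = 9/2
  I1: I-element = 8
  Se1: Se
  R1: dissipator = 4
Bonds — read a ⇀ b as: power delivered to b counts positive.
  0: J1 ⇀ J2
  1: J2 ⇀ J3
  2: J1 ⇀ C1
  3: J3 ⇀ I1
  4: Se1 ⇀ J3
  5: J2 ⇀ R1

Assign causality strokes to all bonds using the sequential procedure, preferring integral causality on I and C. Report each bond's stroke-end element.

β0 |J2
β1 |J2
β2 |J1
β3 |I1
β4 |J3
β5 |R1

#4 stroke→J3  (source Se1 imposes e)
#1 stroke→J2  (J3: bond 4 brought effort, rest push out)
#3 stroke→I1  (0-jn J3 has e-setter on 4)
#2 stroke→J1  (C1 integral (e out))
#0 stroke→J2  (common-e at J1 fixed by 2)
#5 stroke→R1  (J2: last free bond brings flow in)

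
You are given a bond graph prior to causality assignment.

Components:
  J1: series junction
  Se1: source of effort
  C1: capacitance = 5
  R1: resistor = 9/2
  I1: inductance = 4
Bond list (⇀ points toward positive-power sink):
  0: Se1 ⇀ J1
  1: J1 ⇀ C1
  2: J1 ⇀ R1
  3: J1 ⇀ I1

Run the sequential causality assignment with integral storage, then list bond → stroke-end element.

β0 →J1
β1 →J1
β2 →J1
β3 →I1

β0 stroke→J1  (source Se1 imposes e)
β1 stroke→J1  (C1 outputs effort q/C1)
β3 stroke→I1  (prefer integral on I1)
β2 stroke→J1  (J1: bond 3 brought flow, rest push out)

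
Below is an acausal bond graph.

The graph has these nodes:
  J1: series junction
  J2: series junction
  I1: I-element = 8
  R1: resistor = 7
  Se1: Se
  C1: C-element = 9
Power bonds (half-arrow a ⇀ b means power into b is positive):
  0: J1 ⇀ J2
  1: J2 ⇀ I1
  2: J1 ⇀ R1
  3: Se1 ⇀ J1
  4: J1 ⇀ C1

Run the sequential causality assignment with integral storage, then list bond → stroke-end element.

β0 stroke→J2
β1 stroke→I1
β2 stroke→J1
β3 stroke→J1
β4 stroke→J1

b3 |J1  (Se1 (Se) sets effort on bond)
b1 |I1  (prefer integral on I1)
b0 |J2  (1-jn J2 has f-setter on 1)
b2 |J1  (J1: bond 0 brought flow, rest push out)
b4 |J1  (J1: bond 0 brought flow, rest push out)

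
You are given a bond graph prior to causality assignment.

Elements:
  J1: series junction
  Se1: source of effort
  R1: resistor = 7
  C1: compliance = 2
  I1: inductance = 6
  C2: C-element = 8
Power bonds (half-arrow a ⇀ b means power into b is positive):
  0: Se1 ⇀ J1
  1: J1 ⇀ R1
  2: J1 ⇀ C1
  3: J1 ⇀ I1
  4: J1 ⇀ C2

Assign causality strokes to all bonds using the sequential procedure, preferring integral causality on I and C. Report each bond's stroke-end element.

b0 stroke→J1  (source Se1 imposes e)
b2 stroke→J1  (C1 outputs effort q/C1)
b3 stroke→I1  (I1 integral (f out))
b1 stroke→J1  (J1: bond 3 brought flow, rest push out)
b4 stroke→J1  (common-f at J1 fixed by 3)

#0 →J1
#1 →J1
#2 →J1
#3 →I1
#4 →J1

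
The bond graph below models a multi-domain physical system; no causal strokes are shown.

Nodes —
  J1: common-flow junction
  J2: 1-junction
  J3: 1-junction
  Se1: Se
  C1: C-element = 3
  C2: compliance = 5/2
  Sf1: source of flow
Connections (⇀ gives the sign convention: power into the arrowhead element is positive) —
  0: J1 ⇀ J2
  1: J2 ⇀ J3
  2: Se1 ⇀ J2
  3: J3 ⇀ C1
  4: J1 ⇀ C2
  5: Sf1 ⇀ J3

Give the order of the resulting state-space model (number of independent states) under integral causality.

bond 2 →J2  (Se1 fixes effort; stroke away)
bond 5 →Sf1  (source Sf1 imposes f)
bond 1 →J3  (1-jn J3 has f-setter on 5)
bond 3 →J3  (J3: bond 5 brought flow, rest push out)
bond 0 →J2  (common-f at J2 fixed by 1)
bond 4 →J1  (J1: bond 0 brought flow, rest push out)

2  (C1, C2 all integral)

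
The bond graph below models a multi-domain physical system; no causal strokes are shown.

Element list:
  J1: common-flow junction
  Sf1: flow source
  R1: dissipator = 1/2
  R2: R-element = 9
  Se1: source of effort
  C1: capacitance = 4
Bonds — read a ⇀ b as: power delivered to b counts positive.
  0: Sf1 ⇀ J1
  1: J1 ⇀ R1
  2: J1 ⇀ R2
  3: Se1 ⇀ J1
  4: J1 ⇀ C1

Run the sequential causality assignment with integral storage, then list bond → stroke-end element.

#0 stroke→Sf1  (Sf1 (Sf) sets flow on bond)
#3 stroke→J1  (Se1 fixes effort; stroke away)
#1 stroke→J1  (common-f at J1 fixed by 0)
#2 stroke→J1  (J1 flow already set via bond 0)
#4 stroke→J1  (J1: bond 0 brought flow, rest push out)

β0 stroke→Sf1
β1 stroke→J1
β2 stroke→J1
β3 stroke→J1
β4 stroke→J1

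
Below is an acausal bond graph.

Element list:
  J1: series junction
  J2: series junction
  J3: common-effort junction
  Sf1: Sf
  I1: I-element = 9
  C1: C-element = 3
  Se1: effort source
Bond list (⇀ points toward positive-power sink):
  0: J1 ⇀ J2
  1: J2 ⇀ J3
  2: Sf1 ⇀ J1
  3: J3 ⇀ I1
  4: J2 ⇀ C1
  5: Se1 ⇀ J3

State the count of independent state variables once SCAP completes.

#2 stroke at Sf1  (Sf1 (Sf) sets flow on bond)
#5 stroke at J3  (Se1 fixes effort; stroke away)
#0 stroke at J1  (J1: bond 2 brought flow, rest push out)
#1 stroke at J2  (1-jn J2 has f-setter on 0)
#4 stroke at J2  (1-jn J2 has f-setter on 0)
#3 stroke at I1  (J3 effort already set via bond 5)

2  (C1, I1 all integral)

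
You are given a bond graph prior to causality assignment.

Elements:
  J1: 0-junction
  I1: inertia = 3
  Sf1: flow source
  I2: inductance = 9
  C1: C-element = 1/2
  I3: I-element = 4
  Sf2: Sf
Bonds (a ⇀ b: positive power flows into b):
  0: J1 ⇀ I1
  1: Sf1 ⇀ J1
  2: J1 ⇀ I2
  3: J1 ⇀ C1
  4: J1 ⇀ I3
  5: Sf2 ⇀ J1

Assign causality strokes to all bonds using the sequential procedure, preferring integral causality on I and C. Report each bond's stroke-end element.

bond 1 stroke at Sf1  (Sf1 (Sf) sets flow on bond)
bond 5 stroke at Sf2  (source Sf2 imposes f)
bond 0 stroke at I1  (I1 outputs flow p/I1)
bond 2 stroke at I2  (I2 integral (f out))
bond 3 stroke at J1  (C1 outputs effort q/C1)
bond 4 stroke at I3  (J1 effort already set via bond 3)

b0 |I1
b1 |Sf1
b2 |I2
b3 |J1
b4 |I3
b5 |Sf2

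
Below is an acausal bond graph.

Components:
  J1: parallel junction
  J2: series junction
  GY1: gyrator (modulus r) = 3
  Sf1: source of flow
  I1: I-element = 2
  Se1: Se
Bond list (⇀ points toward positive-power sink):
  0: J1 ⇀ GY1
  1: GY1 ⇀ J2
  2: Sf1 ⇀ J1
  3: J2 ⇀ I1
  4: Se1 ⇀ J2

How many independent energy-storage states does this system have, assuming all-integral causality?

b2 |Sf1  (Sf1 (Sf) sets flow on bond)
b4 |J2  (Se1 fixes effort; stroke away)
b0 |J1  (closing 0-jn rule on J1)
b1 |J2  (GY1 both-in/both-out from 0)
b3 |I1  (J2: last free bond brings flow in)

1  (I1 all integral)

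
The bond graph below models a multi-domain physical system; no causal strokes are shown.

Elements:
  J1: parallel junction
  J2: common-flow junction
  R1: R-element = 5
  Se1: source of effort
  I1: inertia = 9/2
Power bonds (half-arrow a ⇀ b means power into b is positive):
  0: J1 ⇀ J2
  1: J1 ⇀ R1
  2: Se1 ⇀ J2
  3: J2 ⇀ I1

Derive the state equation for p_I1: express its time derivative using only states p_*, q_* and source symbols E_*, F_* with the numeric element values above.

dp_I1/dt = E_Se1 - 10*p_I1/9

β2 stroke at J2  (Se1 fixes effort; stroke away)
β3 stroke at I1  (I1 outputs flow p/I1)
β0 stroke at J2  (1-jn J2 has f-setter on 3)
β1 stroke at J1  (closing 0-jn rule on J1)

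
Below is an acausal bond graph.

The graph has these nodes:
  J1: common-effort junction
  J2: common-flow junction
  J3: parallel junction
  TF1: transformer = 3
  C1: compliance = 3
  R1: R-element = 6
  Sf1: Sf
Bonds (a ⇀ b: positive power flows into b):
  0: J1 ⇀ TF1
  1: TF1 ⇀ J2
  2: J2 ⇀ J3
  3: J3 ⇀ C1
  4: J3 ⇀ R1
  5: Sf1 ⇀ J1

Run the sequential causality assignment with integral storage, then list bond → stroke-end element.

bond 5 →Sf1  (source Sf1 imposes f)
bond 0 →J1  (only one effort-in slot at J1)
bond 1 →TF1  (TF TF1: opposite of bond 0)
bond 2 →J2  (1-jn J2 has f-setter on 1)
bond 3 →J3  (C1: C, integral causality)
bond 4 →R1  (J3: bond 3 brought effort, rest push out)

b0 stroke at J1
b1 stroke at TF1
b2 stroke at J2
b3 stroke at J3
b4 stroke at R1
b5 stroke at Sf1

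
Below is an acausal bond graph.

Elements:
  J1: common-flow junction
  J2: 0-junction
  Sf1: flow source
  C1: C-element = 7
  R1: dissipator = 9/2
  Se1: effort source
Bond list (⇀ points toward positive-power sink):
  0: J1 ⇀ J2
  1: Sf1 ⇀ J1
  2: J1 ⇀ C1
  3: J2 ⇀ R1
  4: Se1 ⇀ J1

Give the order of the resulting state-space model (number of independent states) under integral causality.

β1 stroke at Sf1  (Sf1: flow source, stroke at near end)
β4 stroke at J1  (Se1 (Se) sets effort on bond)
β0 stroke at J1  (1-jn J1 has f-setter on 1)
β2 stroke at J1  (1-jn J1 has f-setter on 1)
β3 stroke at J2  (only one effort-in slot at J2)

1  (C1 all integral)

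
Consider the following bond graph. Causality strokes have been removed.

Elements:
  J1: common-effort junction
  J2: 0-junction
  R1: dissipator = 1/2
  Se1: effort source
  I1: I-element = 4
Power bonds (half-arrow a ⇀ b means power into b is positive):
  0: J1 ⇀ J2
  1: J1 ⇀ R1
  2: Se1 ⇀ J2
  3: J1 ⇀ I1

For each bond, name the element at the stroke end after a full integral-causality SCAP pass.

bond 0 →J1
bond 1 →R1
bond 2 →J2
bond 3 →I1

b2 →J2  (source Se1 imposes e)
b0 →J1  (common-e at J2 fixed by 2)
b1 →R1  (0-jn J1 has e-setter on 0)
b3 →I1  (J1 effort already set via bond 0)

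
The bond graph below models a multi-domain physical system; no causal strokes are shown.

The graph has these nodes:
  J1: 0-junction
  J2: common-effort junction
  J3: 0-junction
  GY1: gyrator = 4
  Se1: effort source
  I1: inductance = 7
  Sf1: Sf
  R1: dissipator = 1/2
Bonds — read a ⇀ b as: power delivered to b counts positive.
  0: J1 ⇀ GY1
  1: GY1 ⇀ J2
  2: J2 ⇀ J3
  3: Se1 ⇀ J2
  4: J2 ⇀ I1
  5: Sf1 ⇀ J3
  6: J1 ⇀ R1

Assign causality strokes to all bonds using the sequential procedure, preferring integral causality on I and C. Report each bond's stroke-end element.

#3 stroke→J2  (source Se1 imposes e)
#5 stroke→Sf1  (Sf1 fixes flow; stroke at Sf1)
#1 stroke→GY1  (0-jn J2 has e-setter on 3)
#2 stroke→J3  (J2 effort already set via bond 3)
#4 stroke→I1  (J2: bond 3 brought effort, rest push out)
#0 stroke→GY1  (GY1 both-in/both-out from 1)
#6 stroke→J1  (J1 needs exactly one e-in)

β0 →GY1
β1 →GY1
β2 →J3
β3 →J2
β4 →I1
β5 →Sf1
β6 →J1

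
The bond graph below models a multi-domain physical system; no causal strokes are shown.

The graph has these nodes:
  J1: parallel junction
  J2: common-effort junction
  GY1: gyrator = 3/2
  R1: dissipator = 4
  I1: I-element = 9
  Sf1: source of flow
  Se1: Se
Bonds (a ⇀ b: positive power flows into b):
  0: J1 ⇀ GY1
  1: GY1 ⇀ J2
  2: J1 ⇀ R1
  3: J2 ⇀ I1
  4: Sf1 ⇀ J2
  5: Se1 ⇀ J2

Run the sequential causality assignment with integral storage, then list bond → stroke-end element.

β0 →GY1
β1 →GY1
β2 →J1
β3 →I1
β4 →Sf1
β5 →J2

bond 4 stroke at Sf1  (Sf1 (Sf) sets flow on bond)
bond 5 stroke at J2  (Se1: effort source, stroke at far end)
bond 1 stroke at GY1  (J2: bond 5 brought effort, rest push out)
bond 3 stroke at I1  (0-jn J2 has e-setter on 5)
bond 0 stroke at GY1  (GY GY1: same side as bond 1)
bond 2 stroke at J1  (J1: last free bond brings effort in)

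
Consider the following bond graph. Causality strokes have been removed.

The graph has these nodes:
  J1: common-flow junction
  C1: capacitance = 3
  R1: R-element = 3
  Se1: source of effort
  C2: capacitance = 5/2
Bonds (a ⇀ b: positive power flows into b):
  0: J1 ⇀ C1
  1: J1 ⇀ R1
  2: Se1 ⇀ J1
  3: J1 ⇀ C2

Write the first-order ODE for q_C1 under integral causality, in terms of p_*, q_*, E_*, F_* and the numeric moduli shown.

dq_C1/dt = E_Se1/3 - q_C1/9 - 2*q_C2/15

β2 stroke→J1  (Se1 fixes effort; stroke away)
β0 stroke→J1  (C1 integral (e out))
β3 stroke→J1  (C2: C, integral causality)
β1 stroke→R1  (closing 1-jn rule on J1)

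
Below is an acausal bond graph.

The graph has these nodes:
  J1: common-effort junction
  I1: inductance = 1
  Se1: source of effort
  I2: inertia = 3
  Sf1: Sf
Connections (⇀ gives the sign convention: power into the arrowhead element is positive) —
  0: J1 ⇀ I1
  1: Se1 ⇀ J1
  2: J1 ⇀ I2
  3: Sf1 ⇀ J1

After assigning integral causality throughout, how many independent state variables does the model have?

2  (I1, I2 all integral)

#1 |J1  (Se1: effort source, stroke at far end)
#3 |Sf1  (source Sf1 imposes f)
#0 |I1  (0-jn J1 has e-setter on 1)
#2 |I2  (common-e at J1 fixed by 1)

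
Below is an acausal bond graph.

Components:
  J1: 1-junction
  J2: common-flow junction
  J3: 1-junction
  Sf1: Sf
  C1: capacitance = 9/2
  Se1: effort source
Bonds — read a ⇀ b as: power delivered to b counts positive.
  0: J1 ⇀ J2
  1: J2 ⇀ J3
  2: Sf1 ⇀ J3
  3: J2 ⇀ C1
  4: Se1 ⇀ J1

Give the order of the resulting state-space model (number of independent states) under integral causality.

1  (C1 all integral)

β2 stroke→Sf1  (Sf1 fixes flow; stroke at Sf1)
β4 stroke→J1  (Se1 (Se) sets effort on bond)
β0 stroke→J2  (only one flow-in slot at J1)
β1 stroke→J3  (1-jn J3 has f-setter on 2)
β3 stroke→J2  (J2: bond 1 brought flow, rest push out)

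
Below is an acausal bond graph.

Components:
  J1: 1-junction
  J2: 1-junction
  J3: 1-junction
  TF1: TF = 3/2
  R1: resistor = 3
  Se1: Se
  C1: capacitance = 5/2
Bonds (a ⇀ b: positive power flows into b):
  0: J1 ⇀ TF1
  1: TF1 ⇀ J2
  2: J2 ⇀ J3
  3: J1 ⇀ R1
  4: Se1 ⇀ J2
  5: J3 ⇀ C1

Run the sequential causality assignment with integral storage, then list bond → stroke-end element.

β0 →J1
β1 →TF1
β2 →J2
β3 →R1
β4 →J2
β5 →J3

#4 →J2  (Se1: effort source, stroke at far end)
#5 →J3  (C1 integral (e out))
#2 →J2  (only one flow-in slot at J3)
#1 →TF1  (J2 needs exactly one f-in)
#0 →J1  (TF1 one-in-one-out from 1)
#3 →R1  (closing 1-jn rule on J1)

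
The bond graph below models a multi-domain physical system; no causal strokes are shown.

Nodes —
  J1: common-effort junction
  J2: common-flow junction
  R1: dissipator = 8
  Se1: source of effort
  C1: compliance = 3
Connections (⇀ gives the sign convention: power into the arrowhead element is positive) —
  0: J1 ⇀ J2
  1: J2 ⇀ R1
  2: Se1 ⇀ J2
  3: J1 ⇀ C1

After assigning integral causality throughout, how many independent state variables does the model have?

1  (C1 all integral)

β2 stroke→J2  (Se1 fixes effort; stroke away)
β3 stroke→J1  (C1 integral (e out))
β0 stroke→J2  (J1: bond 3 brought effort, rest push out)
β1 stroke→R1  (J2: last free bond brings flow in)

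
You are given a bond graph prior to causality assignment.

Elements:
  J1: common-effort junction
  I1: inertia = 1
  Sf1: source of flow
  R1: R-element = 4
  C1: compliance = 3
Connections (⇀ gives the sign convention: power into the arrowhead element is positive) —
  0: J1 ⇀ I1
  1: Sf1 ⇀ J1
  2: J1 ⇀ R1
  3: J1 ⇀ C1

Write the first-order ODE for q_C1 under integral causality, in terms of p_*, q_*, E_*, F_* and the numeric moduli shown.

dq_C1/dt = F_Sf1 - p_I1 - q_C1/12

bond 1 stroke→Sf1  (Sf1 fixes flow; stroke at Sf1)
bond 0 stroke→I1  (I1: I, integral causality)
bond 3 stroke→J1  (C1 outputs effort q/C1)
bond 2 stroke→R1  (0-jn J1 has e-setter on 3)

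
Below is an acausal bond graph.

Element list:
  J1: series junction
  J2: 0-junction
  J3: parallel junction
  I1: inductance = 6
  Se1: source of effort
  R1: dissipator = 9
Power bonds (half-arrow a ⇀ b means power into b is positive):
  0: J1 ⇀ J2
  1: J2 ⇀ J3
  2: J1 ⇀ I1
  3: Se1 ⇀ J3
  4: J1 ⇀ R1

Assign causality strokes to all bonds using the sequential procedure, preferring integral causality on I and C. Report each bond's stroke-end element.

#3 stroke→J3  (Se1: effort source, stroke at far end)
#1 stroke→J2  (common-e at J3 fixed by 3)
#0 stroke→J1  (common-e at J2 fixed by 1)
#2 stroke→I1  (I1 integral (f out))
#4 stroke→J1  (1-jn J1 has f-setter on 2)

b0 stroke→J1
b1 stroke→J2
b2 stroke→I1
b3 stroke→J3
b4 stroke→J1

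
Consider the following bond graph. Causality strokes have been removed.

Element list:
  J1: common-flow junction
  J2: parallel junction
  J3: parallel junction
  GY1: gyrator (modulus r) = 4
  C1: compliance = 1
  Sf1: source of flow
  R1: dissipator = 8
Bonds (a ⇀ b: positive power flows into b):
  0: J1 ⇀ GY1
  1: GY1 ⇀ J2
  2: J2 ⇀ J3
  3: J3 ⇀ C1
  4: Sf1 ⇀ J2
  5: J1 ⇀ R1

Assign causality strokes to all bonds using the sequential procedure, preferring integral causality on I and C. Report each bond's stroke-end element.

bond 4 →Sf1  (Sf1 (Sf) sets flow on bond)
bond 3 →J3  (C1 outputs effort q/C1)
bond 2 →J2  (J3: bond 3 brought effort, rest push out)
bond 1 →GY1  (J2 effort already set via bond 2)
bond 0 →GY1  (GY1 both-in/both-out from 1)
bond 5 →J1  (J1: bond 0 brought flow, rest push out)

β0 |GY1
β1 |GY1
β2 |J2
β3 |J3
β4 |Sf1
β5 |J1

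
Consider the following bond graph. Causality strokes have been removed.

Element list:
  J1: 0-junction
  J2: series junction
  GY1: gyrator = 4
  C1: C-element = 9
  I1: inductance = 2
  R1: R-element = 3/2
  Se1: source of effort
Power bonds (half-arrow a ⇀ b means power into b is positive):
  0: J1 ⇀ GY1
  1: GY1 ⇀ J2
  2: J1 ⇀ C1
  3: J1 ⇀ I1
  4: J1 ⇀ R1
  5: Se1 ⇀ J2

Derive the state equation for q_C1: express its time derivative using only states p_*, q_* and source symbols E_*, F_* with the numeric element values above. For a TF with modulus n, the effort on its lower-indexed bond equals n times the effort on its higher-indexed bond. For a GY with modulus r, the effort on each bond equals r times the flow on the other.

dq_C1/dt = E_Se1/4 - p_I1/2 - 2*q_C1/27

bond 5 stroke→J2  (source Se1 imposes e)
bond 1 stroke→GY1  (only one flow-in slot at J2)
bond 0 stroke→GY1  (GY1 both-in/both-out from 1)
bond 2 stroke→J1  (C1 integral (e out))
bond 3 stroke→I1  (0-jn J1 has e-setter on 2)
bond 4 stroke→R1  (common-e at J1 fixed by 2)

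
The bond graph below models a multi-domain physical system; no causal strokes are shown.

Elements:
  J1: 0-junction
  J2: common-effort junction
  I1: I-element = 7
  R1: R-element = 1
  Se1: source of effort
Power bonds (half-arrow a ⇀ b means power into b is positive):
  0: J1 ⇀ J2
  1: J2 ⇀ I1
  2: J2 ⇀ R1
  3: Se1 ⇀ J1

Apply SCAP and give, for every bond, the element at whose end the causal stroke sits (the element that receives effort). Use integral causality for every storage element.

b3 stroke→J1  (Se1: effort source, stroke at far end)
b0 stroke→J2  (common-e at J1 fixed by 3)
b1 stroke→I1  (J2 effort already set via bond 0)
b2 stroke→R1  (J2 effort already set via bond 0)

bond 0 stroke→J2
bond 1 stroke→I1
bond 2 stroke→R1
bond 3 stroke→J1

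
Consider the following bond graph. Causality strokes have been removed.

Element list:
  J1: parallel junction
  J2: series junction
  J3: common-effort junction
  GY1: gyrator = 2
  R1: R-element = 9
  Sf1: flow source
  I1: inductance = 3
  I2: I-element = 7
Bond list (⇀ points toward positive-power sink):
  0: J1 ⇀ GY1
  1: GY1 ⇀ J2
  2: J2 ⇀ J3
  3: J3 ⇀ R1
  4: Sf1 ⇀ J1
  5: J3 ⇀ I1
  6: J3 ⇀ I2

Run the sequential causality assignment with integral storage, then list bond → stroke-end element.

b4 →Sf1  (Sf1 fixes flow; stroke at Sf1)
b0 →J1  (J1 needs exactly one e-in)
b1 →J2  (GY GY1: same side as bond 0)
b2 →J3  (J2: last free bond brings flow in)
b3 →R1  (J3: bond 2 brought effort, rest push out)
b5 →I1  (common-e at J3 fixed by 2)
b6 →I2  (J3: bond 2 brought effort, rest push out)

bond 0 stroke→J1
bond 1 stroke→J2
bond 2 stroke→J3
bond 3 stroke→R1
bond 4 stroke→Sf1
bond 5 stroke→I1
bond 6 stroke→I2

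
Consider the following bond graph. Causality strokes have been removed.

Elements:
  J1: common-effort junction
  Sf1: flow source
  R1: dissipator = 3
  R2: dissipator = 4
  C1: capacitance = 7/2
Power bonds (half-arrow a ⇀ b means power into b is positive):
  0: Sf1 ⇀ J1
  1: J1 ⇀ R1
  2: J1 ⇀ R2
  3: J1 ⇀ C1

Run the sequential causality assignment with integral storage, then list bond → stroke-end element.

bond 0 →Sf1  (Sf1 (Sf) sets flow on bond)
bond 3 →J1  (prefer integral on C1)
bond 1 →R1  (0-jn J1 has e-setter on 3)
bond 2 →R2  (0-jn J1 has e-setter on 3)

β0 stroke at Sf1
β1 stroke at R1
β2 stroke at R2
β3 stroke at J1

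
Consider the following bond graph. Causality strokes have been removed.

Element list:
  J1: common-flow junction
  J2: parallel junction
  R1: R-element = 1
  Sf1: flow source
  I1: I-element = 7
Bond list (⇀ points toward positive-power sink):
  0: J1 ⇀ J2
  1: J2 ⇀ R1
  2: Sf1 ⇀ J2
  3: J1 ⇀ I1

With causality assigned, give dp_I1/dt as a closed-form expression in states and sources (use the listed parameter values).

dp_I1/dt = -F_Sf1 - p_I1/7

bond 2 stroke→Sf1  (Sf1 (Sf) sets flow on bond)
bond 3 stroke→I1  (I1 integral (f out))
bond 0 stroke→J1  (1-jn J1 has f-setter on 3)
bond 1 stroke→J2  (J2: last free bond brings effort in)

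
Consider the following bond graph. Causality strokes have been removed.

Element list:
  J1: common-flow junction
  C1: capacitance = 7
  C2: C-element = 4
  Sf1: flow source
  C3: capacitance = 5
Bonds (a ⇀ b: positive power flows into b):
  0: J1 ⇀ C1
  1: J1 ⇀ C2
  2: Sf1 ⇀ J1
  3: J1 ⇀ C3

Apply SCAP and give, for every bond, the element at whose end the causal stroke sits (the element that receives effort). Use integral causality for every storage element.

β0 stroke at J1
β1 stroke at J1
β2 stroke at Sf1
β3 stroke at J1

b2 |Sf1  (Sf1 (Sf) sets flow on bond)
b0 |J1  (common-f at J1 fixed by 2)
b1 |J1  (common-f at J1 fixed by 2)
b3 |J1  (1-jn J1 has f-setter on 2)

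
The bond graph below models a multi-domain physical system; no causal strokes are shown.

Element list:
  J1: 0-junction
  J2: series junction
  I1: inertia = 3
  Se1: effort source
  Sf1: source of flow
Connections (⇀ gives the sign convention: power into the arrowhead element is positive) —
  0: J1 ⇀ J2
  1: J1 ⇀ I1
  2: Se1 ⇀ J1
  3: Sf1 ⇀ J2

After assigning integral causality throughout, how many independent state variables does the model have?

1  (I1 all integral)

b2 stroke at J1  (Se1 fixes effort; stroke away)
b3 stroke at Sf1  (Sf1: flow source, stroke at near end)
b0 stroke at J2  (J1 effort already set via bond 2)
b1 stroke at I1  (0-jn J1 has e-setter on 2)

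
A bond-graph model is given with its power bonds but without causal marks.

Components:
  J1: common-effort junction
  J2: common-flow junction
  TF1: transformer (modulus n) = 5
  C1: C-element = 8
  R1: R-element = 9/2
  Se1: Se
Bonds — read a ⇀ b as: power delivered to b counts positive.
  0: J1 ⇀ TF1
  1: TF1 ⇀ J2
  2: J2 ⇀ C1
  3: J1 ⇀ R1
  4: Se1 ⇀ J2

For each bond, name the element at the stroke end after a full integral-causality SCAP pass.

#0 stroke→J1
#1 stroke→TF1
#2 stroke→J2
#3 stroke→R1
#4 stroke→J2

#4 |J2  (Se1: effort source, stroke at far end)
#2 |J2  (prefer integral on C1)
#1 |TF1  (J2 needs exactly one f-in)
#0 |J1  (TF TF1: opposite of bond 1)
#3 |R1  (J1 effort already set via bond 0)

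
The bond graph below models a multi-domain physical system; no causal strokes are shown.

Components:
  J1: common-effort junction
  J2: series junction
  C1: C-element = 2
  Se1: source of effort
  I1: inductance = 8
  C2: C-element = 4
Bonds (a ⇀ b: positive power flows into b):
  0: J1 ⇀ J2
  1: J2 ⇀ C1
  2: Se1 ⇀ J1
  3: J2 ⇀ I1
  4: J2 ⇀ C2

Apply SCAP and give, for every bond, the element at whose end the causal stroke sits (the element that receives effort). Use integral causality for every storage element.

b0 stroke→J2
b1 stroke→J2
b2 stroke→J1
b3 stroke→I1
b4 stroke→J2

b2 →J1  (Se1: effort source, stroke at far end)
b0 →J2  (J1: bond 2 brought effort, rest push out)
b1 →J2  (prefer integral on C1)
b3 →I1  (prefer integral on I1)
b4 →J2  (common-f at J2 fixed by 3)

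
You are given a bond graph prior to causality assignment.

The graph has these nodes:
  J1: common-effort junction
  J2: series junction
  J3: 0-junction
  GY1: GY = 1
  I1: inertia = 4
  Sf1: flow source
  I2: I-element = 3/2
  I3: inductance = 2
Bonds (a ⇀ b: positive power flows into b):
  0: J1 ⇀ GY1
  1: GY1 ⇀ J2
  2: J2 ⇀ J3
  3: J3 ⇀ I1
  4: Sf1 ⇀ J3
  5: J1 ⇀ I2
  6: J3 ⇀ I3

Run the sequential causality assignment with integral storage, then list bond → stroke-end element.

β4 stroke→Sf1  (Sf1: flow source, stroke at near end)
β3 stroke→I1  (prefer integral on I1)
β5 stroke→I2  (I2 outputs flow p/I2)
β0 stroke→J1  (only one effort-in slot at J1)
β1 stroke→J2  (through GY1, causality inverts; strokes same side of GY1)
β2 stroke→J3  (J2 needs exactly one f-in)
β6 stroke→I3  (0-jn J3 has e-setter on 2)

b0 →J1
b1 →J2
b2 →J3
b3 →I1
b4 →Sf1
b5 →I2
b6 →I3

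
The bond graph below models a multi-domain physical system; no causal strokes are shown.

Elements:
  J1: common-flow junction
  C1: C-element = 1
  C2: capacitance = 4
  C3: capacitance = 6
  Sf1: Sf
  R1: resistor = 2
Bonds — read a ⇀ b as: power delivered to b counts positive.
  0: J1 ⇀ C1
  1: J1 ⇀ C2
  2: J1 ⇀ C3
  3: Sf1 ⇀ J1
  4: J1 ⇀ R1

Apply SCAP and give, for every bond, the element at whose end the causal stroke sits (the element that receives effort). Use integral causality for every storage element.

β3 |Sf1  (Sf1 fixes flow; stroke at Sf1)
β0 |J1  (J1 flow already set via bond 3)
β1 |J1  (1-jn J1 has f-setter on 3)
β2 |J1  (common-f at J1 fixed by 3)
β4 |J1  (J1 flow already set via bond 3)

bond 0 |J1
bond 1 |J1
bond 2 |J1
bond 3 |Sf1
bond 4 |J1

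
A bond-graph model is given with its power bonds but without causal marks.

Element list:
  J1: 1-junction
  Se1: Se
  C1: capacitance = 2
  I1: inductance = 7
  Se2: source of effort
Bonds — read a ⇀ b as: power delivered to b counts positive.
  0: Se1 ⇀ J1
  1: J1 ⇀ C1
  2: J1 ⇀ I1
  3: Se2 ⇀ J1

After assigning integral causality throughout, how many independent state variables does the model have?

b0 stroke at J1  (source Se1 imposes e)
b3 stroke at J1  (Se2: effort source, stroke at far end)
b1 stroke at J1  (C1 outputs effort q/C1)
b2 stroke at I1  (only one flow-in slot at J1)

2  (C1, I1 all integral)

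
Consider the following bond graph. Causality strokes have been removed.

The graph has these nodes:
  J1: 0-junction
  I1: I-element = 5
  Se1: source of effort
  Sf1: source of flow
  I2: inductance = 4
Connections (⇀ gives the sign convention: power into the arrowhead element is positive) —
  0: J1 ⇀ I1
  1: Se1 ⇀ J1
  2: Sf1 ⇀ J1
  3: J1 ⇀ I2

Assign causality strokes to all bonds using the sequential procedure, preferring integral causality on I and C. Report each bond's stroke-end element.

bond 1 →J1  (Se1 (Se) sets effort on bond)
bond 2 →Sf1  (source Sf1 imposes f)
bond 0 →I1  (0-jn J1 has e-setter on 1)
bond 3 →I2  (0-jn J1 has e-setter on 1)

β0 stroke→I1
β1 stroke→J1
β2 stroke→Sf1
β3 stroke→I2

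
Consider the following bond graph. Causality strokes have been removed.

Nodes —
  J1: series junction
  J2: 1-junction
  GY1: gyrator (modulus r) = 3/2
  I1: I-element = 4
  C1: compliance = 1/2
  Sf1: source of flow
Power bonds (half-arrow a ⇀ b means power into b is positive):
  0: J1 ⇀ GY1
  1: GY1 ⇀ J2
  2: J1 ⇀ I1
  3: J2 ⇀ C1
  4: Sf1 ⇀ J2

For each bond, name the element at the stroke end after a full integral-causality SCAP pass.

#0 →J1
#1 →J2
#2 →I1
#3 →J2
#4 →Sf1

#4 stroke→Sf1  (source Sf1 imposes f)
#1 stroke→J2  (J2 flow already set via bond 4)
#3 stroke→J2  (J2: bond 4 brought flow, rest push out)
#0 stroke→J1  (GY1 both-in/both-out from 1)
#2 stroke→I1  (J1 needs exactly one f-in)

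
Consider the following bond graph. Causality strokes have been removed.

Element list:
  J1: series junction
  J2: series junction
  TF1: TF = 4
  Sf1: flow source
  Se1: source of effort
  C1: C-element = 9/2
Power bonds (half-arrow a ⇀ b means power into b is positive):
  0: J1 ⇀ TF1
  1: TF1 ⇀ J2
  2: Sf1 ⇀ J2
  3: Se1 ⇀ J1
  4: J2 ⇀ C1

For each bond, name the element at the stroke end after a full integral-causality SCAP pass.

β2 |Sf1  (Sf1 (Sf) sets flow on bond)
β3 |J1  (Se1 fixes effort; stroke away)
β0 |TF1  (closing 1-jn rule on J1)
β1 |J2  (common-f at J2 fixed by 2)
β4 |J2  (1-jn J2 has f-setter on 2)

b0 stroke at TF1
b1 stroke at J2
b2 stroke at Sf1
b3 stroke at J1
b4 stroke at J2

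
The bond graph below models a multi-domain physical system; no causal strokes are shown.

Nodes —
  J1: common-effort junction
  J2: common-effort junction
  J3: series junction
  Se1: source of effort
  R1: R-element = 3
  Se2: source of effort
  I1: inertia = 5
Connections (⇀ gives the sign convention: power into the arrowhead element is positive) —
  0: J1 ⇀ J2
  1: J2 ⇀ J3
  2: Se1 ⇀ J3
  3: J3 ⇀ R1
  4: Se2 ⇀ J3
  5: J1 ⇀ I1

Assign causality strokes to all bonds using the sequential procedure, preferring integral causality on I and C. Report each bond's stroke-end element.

β0 stroke at J1
β1 stroke at J2
β2 stroke at J3
β3 stroke at J3
β4 stroke at J3
β5 stroke at I1

β2 →J3  (Se1 (Se) sets effort on bond)
β4 →J3  (Se2 (Se) sets effort on bond)
β5 →I1  (I1 outputs flow p/I1)
β0 →J1  (closing 0-jn rule on J1)
β1 →J2  (J2 needs exactly one e-in)
β3 →J3  (J3: bond 1 brought flow, rest push out)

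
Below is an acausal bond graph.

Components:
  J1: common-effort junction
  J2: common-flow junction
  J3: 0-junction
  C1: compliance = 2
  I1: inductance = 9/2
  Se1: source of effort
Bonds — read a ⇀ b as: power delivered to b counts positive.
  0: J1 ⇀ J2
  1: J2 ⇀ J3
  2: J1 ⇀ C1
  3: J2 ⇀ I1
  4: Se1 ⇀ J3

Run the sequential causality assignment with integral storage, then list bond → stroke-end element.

bond 4 →J3  (Se1 fixes effort; stroke away)
bond 1 →J2  (J3 effort already set via bond 4)
bond 2 →J1  (C1: C, integral causality)
bond 0 →J2  (J1: bond 2 brought effort, rest push out)
bond 3 →I1  (only one flow-in slot at J2)

b0 |J2
b1 |J2
b2 |J1
b3 |I1
b4 |J3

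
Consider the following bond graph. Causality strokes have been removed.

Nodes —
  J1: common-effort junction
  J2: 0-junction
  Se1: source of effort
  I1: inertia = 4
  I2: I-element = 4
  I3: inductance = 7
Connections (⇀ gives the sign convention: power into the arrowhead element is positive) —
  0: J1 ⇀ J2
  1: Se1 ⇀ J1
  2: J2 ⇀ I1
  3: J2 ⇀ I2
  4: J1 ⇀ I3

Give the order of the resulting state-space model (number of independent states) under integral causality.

#1 →J1  (source Se1 imposes e)
#0 →J2  (J1: bond 1 brought effort, rest push out)
#4 →I3  (J1 effort already set via bond 1)
#2 →I1  (common-e at J2 fixed by 0)
#3 →I2  (J2 effort already set via bond 0)

3  (I1, I2, I3 all integral)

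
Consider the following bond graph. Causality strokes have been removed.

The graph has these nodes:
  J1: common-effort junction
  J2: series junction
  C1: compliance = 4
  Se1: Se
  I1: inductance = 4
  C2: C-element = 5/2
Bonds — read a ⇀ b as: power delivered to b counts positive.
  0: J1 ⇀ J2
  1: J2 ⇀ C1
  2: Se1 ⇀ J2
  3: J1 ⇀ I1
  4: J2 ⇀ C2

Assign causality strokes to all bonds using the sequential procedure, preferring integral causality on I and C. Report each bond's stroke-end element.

#2 →J2  (Se1 fixes effort; stroke away)
#1 →J2  (C1 outputs effort q/C1)
#3 →I1  (prefer integral on I1)
#0 →J1  (J1: last free bond brings effort in)
#4 →J2  (J2 flow already set via bond 0)

b0 →J1
b1 →J2
b2 →J2
b3 →I1
b4 →J2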